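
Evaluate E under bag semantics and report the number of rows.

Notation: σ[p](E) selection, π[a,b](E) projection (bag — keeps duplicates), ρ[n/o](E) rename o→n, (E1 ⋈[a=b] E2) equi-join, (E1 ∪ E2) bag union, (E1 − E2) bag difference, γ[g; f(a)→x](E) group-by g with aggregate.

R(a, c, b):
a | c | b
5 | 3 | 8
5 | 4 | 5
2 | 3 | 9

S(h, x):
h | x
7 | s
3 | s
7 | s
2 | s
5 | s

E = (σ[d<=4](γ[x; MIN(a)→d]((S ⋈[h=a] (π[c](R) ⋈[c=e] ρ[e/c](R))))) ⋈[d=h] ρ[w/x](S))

Per-node cardinality:
  S → 5
  R → 3
  π[c](R) → 3
  R → 3
  ρ[e/c](R) → 3
  (π[c](R) ⋈[c=e] ρ[e/c](R)) → 5
  (S ⋈[h=a] (π[c](R) ⋈[c=e] ρ[e/c](R))) → 5
  γ[x; MIN(a)→d]((S ⋈[h=a] (π[c](R) ⋈[c=e] ρ[e/c](R)))) → 1
  σ[d<=4](γ[x; MIN(a)→d]((S ⋈[h=a] (π[c](R) ⋈[c=e] ρ[e/c](R))))) → 1
  S → 5
  ρ[w/x](S) → 5
  (σ[d<=4](γ[x; MIN(a)→d]((S ⋈[h=a] (π[c](R) ⋈[c=e] ρ[e/c](R))))) ⋈[d=h] ρ[w/x](S)) → 1

|E| = 1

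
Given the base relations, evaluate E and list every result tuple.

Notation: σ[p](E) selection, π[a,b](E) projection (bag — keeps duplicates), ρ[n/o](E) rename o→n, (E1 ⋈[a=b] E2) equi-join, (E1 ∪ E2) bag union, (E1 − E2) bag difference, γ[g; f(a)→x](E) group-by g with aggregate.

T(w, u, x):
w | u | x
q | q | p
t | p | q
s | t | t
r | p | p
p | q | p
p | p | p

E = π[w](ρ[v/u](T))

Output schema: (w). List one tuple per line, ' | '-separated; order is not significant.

Per-node cardinality:
  T → 6
  ρ[v/u](T) → 6
  π[w](ρ[v/u](T)) → 6

== RESULT ==
w
p
p
q
r
s
t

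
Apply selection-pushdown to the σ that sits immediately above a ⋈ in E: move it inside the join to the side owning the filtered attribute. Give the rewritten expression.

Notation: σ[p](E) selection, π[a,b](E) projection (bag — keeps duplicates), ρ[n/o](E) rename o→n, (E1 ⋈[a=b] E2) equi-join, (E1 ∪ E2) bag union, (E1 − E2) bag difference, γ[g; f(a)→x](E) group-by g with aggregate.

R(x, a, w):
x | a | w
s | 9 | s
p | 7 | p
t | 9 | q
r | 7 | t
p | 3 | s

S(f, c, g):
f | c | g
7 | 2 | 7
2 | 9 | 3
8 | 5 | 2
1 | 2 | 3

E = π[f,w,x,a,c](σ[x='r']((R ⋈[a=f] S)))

σ filters on x, owned by the left side.
E' = π[f,w,x,a,c]((σ[x='r'](R) ⋈[a=f] S))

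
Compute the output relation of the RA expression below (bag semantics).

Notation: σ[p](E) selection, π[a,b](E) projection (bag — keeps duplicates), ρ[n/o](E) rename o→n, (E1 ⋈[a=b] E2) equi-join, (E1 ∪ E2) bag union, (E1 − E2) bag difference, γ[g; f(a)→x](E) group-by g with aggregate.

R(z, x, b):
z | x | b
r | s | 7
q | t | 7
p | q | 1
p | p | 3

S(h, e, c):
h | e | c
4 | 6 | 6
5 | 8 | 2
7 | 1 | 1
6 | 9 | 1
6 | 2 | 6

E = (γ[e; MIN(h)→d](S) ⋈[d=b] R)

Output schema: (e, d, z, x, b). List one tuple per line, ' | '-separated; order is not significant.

Subexpression sizes:
  S → 5
  γ[e; MIN(h)→d](S) → 5
  R → 4
  (γ[e; MIN(h)→d](S) ⋈[d=b] R) → 2

== RESULT ==
e | d | z | x | b
1 | 7 | q | t | 7
1 | 7 | r | s | 7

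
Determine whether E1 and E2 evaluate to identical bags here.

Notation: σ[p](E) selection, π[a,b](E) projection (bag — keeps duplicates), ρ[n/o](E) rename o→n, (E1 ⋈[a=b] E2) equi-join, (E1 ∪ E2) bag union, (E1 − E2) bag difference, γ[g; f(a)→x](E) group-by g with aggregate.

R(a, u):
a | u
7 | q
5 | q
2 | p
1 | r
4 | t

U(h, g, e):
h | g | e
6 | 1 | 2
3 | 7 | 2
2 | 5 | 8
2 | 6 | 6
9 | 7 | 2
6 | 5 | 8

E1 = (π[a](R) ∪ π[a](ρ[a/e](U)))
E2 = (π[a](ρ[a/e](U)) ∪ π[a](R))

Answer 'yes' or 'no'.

E1 row counts bottom-up:
  R → 5
  π[a](R) → 5
  U → 6
  ρ[a/e](U) → 6
  π[a](ρ[a/e](U)) → 6
  (π[a](R) ∪ π[a](ρ[a/e](U))) → 11
E2 row counts bottom-up:
  U → 6
  ρ[a/e](U) → 6
  π[a](ρ[a/e](U)) → 6
  R → 5
  π[a](R) → 5
  (π[a](ρ[a/e](U)) ∪ π[a](R)) → 11

E1 and E2 produce the same multiset:
a
1
2
2
2
2
4
5
6
7
8
8

yes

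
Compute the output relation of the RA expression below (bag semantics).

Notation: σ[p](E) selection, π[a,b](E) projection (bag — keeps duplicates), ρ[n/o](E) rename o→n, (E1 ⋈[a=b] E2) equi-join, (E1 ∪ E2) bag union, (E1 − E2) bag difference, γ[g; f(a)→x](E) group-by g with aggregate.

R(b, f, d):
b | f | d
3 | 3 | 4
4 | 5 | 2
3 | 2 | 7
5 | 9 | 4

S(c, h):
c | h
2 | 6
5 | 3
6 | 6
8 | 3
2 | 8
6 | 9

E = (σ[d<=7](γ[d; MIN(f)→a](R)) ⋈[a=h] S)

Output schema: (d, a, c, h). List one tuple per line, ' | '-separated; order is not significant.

Per-node cardinality:
  R → 4
  γ[d; MIN(f)→a](R) → 3
  σ[d<=7](γ[d; MIN(f)→a](R)) → 3
  S → 6
  (σ[d<=7](γ[d; MIN(f)→a](R)) ⋈[a=h] S) → 2

== RESULT ==
d | a | c | h
4 | 3 | 5 | 3
4 | 3 | 8 | 3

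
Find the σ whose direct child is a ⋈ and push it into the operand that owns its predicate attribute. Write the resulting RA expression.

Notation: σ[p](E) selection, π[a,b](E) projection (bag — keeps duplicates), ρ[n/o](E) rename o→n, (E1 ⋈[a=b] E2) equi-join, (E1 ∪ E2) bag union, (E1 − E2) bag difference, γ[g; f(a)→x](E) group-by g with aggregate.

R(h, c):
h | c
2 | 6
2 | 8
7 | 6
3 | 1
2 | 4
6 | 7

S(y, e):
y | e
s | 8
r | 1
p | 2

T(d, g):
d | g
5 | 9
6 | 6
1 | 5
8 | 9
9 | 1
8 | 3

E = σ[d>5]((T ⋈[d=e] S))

σ filters on d, owned by the left side.
E' = (σ[d>5](T) ⋈[d=e] S)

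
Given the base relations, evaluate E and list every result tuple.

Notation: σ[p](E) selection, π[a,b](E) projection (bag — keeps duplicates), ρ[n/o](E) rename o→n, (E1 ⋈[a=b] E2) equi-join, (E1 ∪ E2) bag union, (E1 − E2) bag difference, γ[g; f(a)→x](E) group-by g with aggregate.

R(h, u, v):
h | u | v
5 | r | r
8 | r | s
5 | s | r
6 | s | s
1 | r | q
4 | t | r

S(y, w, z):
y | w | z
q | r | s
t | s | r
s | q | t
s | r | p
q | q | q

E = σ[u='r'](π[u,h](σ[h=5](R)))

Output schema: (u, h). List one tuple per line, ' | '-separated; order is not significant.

Subexpression sizes:
  R → 6
  σ[h=5](R) → 2
  π[u,h](σ[h=5](R)) → 2
  σ[u='r'](π[u,h](σ[h=5](R))) → 1

== RESULT ==
u | h
r | 5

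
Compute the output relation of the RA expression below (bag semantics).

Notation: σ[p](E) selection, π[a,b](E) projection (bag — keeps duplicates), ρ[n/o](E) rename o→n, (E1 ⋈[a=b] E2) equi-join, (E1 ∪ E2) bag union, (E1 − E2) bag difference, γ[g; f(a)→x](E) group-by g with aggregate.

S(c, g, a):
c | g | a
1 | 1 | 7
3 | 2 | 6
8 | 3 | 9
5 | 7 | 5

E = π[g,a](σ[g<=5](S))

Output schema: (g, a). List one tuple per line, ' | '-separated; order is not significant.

Per-node cardinality:
  S → 4
  σ[g<=5](S) → 3
  π[g,a](σ[g<=5](S)) → 3

== RESULT ==
g | a
1 | 7
2 | 6
3 | 9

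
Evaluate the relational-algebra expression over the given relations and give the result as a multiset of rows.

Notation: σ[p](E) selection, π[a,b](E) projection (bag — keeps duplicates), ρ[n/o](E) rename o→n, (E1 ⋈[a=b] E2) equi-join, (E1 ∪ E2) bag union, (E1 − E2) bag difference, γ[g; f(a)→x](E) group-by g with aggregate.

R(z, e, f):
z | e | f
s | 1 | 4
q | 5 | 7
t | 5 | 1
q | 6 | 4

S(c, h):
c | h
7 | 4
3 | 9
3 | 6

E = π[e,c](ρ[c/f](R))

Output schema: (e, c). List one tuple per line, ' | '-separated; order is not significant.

Stepwise |·|:
  R → 4
  ρ[c/f](R) → 4
  π[e,c](ρ[c/f](R)) → 4

== RESULT ==
e | c
1 | 4
5 | 1
5 | 7
6 | 4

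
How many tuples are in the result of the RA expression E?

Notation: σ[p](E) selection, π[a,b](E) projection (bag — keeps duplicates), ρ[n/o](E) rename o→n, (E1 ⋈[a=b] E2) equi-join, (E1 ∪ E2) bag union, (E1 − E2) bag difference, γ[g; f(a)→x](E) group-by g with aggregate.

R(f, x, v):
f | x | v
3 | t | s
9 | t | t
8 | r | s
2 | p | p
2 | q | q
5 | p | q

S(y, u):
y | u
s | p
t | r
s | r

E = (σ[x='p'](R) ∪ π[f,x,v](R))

Row counts bottom-up:
  R → 6
  σ[x='p'](R) → 2
  R → 6
  π[f,x,v](R) → 6
  (σ[x='p'](R) ∪ π[f,x,v](R)) → 8

|E| = 8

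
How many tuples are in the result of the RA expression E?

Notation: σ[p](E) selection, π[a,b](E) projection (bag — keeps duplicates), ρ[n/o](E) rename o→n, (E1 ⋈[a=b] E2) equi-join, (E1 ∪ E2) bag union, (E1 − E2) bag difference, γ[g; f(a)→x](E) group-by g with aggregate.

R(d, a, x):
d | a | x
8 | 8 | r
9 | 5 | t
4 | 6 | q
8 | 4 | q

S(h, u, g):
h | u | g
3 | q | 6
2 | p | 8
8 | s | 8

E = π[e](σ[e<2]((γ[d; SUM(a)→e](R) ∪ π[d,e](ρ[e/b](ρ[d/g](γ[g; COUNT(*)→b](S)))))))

Row counts bottom-up:
  R → 4
  γ[d; SUM(a)→e](R) → 3
  S → 3
  γ[g; COUNT(*)→b](S) → 2
  ρ[d/g](γ[g; COUNT(*)→b](S)) → 2
  ρ[e/b](ρ[d/g](γ[g; COUNT(*)→b](S))) → 2
  π[d,e](ρ[e/b](ρ[d/g](γ[g; COUNT(*)→b](S)))) → 2
  (γ[d; SUM(a)→e](R) ∪ π[d,e](ρ[e/b](ρ[d/g](γ[g; COUNT(*)→b](S))))) → 5
  σ[e<2]((γ[d; SUM(a)→e](R) ∪ π[d,e](ρ[e/b](ρ[d/g](γ[g; COUNT(*)→b](S)))))) → 1
  π[e](σ[e<2]((γ[d; SUM(a)→e](R) ∪ π[d,e](ρ[e/b](ρ[d/g](γ[g; COUNT(*)→b](S))))))) → 1

|E| = 1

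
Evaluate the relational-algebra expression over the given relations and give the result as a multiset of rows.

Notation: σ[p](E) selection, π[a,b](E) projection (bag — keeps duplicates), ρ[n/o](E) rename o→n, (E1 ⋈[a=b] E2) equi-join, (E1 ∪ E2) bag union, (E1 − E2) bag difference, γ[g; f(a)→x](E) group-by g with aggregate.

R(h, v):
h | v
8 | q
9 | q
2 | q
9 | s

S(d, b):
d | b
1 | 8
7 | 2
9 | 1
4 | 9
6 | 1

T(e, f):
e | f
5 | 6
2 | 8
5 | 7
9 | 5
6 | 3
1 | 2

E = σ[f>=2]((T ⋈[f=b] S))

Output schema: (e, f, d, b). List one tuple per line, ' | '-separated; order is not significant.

Per-node cardinality:
  T → 6
  S → 5
  (T ⋈[f=b] S) → 2
  σ[f>=2]((T ⋈[f=b] S)) → 2

== RESULT ==
e | f | d | b
1 | 2 | 7 | 2
2 | 8 | 1 | 8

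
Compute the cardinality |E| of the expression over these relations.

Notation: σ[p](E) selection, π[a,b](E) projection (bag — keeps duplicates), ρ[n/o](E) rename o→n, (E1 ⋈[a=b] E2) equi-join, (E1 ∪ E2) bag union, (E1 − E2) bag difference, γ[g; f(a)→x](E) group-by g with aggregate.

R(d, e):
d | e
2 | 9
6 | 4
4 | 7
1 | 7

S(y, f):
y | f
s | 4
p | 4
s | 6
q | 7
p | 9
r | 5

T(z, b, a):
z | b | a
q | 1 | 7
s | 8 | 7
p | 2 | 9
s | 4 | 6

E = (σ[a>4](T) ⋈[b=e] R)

Per-node cardinality:
  T → 4
  σ[a>4](T) → 4
  R → 4
  (σ[a>4](T) ⋈[b=e] R) → 1

|E| = 1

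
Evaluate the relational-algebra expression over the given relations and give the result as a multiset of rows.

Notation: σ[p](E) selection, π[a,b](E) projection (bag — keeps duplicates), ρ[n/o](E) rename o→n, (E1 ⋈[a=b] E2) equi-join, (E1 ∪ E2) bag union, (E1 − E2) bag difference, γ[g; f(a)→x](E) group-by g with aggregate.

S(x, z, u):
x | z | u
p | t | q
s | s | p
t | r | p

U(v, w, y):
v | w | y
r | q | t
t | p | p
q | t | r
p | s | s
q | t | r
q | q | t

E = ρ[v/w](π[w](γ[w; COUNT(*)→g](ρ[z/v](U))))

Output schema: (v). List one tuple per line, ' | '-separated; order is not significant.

Stepwise |·|:
  U → 6
  ρ[z/v](U) → 6
  γ[w; COUNT(*)→g](ρ[z/v](U)) → 4
  π[w](γ[w; COUNT(*)→g](ρ[z/v](U))) → 4
  ρ[v/w](π[w](γ[w; COUNT(*)→g](ρ[z/v](U)))) → 4

== RESULT ==
v
p
q
s
t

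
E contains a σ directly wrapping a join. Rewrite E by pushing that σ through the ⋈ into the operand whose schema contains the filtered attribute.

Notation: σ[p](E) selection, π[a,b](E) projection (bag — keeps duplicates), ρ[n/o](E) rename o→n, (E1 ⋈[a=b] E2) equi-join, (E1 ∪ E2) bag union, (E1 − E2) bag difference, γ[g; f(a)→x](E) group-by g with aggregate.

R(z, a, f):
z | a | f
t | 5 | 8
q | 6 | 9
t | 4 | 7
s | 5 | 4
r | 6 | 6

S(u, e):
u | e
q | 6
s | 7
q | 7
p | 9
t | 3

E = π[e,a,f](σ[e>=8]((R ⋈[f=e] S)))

σ filters on e, owned by the right side.
E' = π[e,a,f]((R ⋈[f=e] σ[e>=8](S)))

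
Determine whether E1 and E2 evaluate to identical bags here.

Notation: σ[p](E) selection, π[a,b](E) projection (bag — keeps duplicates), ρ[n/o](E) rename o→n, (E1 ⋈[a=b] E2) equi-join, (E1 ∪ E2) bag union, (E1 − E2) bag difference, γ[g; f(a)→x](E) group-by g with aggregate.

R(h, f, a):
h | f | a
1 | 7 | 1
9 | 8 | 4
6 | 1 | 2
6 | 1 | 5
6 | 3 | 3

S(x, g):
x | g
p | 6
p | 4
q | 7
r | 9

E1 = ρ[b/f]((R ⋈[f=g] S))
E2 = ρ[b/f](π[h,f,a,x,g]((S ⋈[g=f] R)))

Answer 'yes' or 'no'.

E1 stepwise |·|:
  R → 5
  S → 4
  (R ⋈[f=g] S) → 1
  ρ[b/f]((R ⋈[f=g] S)) → 1
E2 stepwise |·|:
  S → 4
  R → 5
  (S ⋈[g=f] R) → 1
  π[h,f,a,x,g]((S ⋈[g=f] R)) → 1
  ρ[b/f](π[h,f,a,x,g]((S ⋈[g=f] R))) → 1

E1 and E2 produce the same multiset:
h | b | a | x | g
1 | 7 | 1 | q | 7

yes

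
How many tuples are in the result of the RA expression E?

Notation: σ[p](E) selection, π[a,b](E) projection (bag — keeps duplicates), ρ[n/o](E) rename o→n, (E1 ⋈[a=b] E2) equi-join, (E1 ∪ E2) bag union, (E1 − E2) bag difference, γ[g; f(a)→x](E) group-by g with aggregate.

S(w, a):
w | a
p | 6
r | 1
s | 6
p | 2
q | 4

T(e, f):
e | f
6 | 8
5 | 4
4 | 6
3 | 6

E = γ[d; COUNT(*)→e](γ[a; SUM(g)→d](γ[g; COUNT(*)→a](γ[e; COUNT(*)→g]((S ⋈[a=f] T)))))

Stepwise |·|:
  S → 5
  T → 4
  (S ⋈[a=f] T) → 5
  γ[e; COUNT(*)→g]((S ⋈[a=f] T)) → 3
  γ[g; COUNT(*)→a](γ[e; COUNT(*)→g]((S ⋈[a=f] T))) → 2
  γ[a; SUM(g)→d](γ[g; COUNT(*)→a](γ[e; COUNT(*)→g]((S ⋈[a=f] T)))) → 2
  γ[d; COUNT(*)→e](γ[a; SUM(g)→d](γ[g; COUNT(*)→a](γ[e; COUNT(*)→g]((S ⋈[a=f] T))))) → 2

|E| = 2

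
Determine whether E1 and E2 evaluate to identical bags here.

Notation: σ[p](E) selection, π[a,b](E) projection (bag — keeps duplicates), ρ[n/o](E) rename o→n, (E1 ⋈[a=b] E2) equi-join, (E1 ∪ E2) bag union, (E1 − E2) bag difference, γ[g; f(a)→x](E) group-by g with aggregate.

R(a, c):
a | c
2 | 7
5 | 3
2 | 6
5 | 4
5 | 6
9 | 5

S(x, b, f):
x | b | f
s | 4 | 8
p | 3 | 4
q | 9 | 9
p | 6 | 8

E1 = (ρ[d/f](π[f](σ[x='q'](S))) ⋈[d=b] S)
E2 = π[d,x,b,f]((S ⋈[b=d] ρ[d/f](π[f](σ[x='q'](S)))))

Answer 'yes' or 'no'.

E1 stepwise |·|:
  S → 4
  σ[x='q'](S) → 1
  π[f](σ[x='q'](S)) → 1
  ρ[d/f](π[f](σ[x='q'](S))) → 1
  S → 4
  (ρ[d/f](π[f](σ[x='q'](S))) ⋈[d=b] S) → 1
E2 stepwise |·|:
  S → 4
  S → 4
  σ[x='q'](S) → 1
  π[f](σ[x='q'](S)) → 1
  ρ[d/f](π[f](σ[x='q'](S))) → 1
  (S ⋈[b=d] ρ[d/f](π[f](σ[x='q'](S)))) → 1
  π[d,x,b,f]((S ⋈[b=d] ρ[d/f](π[f](σ[x='q'](S))))) → 1

E1 and E2 produce the same multiset:
d | x | b | f
9 | q | 9 | 9

yes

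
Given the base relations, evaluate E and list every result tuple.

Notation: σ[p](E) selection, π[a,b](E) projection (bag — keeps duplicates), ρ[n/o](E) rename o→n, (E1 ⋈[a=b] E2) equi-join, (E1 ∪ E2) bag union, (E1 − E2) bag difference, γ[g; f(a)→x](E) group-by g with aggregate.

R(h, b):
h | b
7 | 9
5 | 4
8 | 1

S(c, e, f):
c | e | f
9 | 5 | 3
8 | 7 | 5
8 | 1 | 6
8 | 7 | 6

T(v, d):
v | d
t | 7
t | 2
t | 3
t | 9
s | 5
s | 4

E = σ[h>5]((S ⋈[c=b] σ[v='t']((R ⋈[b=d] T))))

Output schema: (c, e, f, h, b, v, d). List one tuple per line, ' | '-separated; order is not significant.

Per-node cardinality:
  S → 4
  R → 3
  T → 6
  (R ⋈[b=d] T) → 2
  σ[v='t']((R ⋈[b=d] T)) → 1
  (S ⋈[c=b] σ[v='t']((R ⋈[b=d] T))) → 1
  σ[h>5]((S ⋈[c=b] σ[v='t']((R ⋈[b=d] T)))) → 1

== RESULT ==
c | e | f | h | b | v | d
9 | 5 | 3 | 7 | 9 | t | 9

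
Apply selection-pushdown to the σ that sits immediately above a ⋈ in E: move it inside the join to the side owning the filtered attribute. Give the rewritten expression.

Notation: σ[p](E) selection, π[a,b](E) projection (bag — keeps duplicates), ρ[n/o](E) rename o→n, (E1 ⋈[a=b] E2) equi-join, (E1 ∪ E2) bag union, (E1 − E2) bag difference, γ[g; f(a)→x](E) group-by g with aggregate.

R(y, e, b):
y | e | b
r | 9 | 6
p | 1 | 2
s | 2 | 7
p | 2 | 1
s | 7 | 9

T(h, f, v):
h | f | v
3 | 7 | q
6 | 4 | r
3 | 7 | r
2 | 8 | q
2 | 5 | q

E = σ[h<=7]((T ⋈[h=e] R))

σ filters on h, owned by the left side.
E' = (σ[h<=7](T) ⋈[h=e] R)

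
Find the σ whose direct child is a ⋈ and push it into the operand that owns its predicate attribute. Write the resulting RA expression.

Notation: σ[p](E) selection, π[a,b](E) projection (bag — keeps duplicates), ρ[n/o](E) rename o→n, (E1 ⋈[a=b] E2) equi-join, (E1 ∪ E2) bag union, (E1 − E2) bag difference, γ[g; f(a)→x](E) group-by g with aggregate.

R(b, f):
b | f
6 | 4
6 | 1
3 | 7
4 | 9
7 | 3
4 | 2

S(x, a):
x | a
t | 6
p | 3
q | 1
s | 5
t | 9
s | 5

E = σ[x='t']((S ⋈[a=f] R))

σ filters on x, owned by the left side.
E' = (σ[x='t'](S) ⋈[a=f] R)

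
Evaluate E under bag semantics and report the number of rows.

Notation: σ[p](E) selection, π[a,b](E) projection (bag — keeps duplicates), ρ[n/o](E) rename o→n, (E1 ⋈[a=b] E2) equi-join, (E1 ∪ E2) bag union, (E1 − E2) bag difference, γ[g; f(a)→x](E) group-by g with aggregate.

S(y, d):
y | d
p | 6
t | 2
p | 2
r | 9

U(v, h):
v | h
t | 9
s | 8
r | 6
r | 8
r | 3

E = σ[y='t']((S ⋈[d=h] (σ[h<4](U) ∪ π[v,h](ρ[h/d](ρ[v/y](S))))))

Row counts bottom-up:
  S → 4
  U → 5
  σ[h<4](U) → 1
  S → 4
  ρ[v/y](S) → 4
  ρ[h/d](ρ[v/y](S)) → 4
  π[v,h](ρ[h/d](ρ[v/y](S))) → 4
  (σ[h<4](U) ∪ π[v,h](ρ[h/d](ρ[v/y](S)))) → 5
  (S ⋈[d=h] (σ[h<4](U) ∪ π[v,h](ρ[h/d](ρ[v/y](S))))) → 6
  σ[y='t']((S ⋈[d=h] (σ[h<4](U) ∪ π[v,h](ρ[h/d](ρ[v/y](S)))))) → 2

|E| = 2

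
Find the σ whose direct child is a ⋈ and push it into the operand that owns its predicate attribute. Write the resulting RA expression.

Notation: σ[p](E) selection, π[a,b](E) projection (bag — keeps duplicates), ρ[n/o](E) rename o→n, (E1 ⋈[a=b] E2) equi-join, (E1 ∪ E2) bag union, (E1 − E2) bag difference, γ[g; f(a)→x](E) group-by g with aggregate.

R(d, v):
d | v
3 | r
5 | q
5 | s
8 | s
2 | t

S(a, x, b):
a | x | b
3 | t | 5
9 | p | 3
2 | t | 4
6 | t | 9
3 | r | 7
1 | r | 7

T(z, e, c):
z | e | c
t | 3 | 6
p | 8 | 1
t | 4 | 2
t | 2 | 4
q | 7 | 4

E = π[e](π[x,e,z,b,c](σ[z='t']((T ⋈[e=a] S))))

σ filters on z, owned by the left side.
E' = π[e](π[x,e,z,b,c]((σ[z='t'](T) ⋈[e=a] S)))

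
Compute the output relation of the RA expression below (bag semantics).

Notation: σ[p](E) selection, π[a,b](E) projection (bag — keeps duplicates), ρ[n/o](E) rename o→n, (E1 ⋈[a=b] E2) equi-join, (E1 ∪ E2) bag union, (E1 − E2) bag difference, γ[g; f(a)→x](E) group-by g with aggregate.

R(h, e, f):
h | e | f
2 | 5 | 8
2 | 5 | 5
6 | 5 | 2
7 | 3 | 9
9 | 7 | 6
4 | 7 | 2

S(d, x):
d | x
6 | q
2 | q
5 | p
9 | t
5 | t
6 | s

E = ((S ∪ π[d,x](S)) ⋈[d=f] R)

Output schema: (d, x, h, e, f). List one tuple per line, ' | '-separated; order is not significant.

Subexpression sizes:
  S → 6
  S → 6
  π[d,x](S) → 6
  (S ∪ π[d,x](S)) → 12
  R → 6
  ((S ∪ π[d,x](S)) ⋈[d=f] R) → 14

== RESULT ==
d | x | h | e | f
2 | q | 4 | 7 | 2
2 | q | 4 | 7 | 2
2 | q | 6 | 5 | 2
2 | q | 6 | 5 | 2
5 | p | 2 | 5 | 5
5 | p | 2 | 5 | 5
5 | t | 2 | 5 | 5
5 | t | 2 | 5 | 5
6 | q | 9 | 7 | 6
6 | q | 9 | 7 | 6
6 | s | 9 | 7 | 6
6 | s | 9 | 7 | 6
9 | t | 7 | 3 | 9
9 | t | 7 | 3 | 9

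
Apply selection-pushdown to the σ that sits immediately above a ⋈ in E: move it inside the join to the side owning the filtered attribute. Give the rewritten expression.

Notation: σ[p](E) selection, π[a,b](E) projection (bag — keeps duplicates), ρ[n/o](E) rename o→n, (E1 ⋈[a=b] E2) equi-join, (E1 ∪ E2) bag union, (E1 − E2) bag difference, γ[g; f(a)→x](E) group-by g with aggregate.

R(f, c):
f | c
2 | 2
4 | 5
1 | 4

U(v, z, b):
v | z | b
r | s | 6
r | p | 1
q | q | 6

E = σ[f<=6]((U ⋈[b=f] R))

σ filters on f, owned by the right side.
E' = (U ⋈[b=f] σ[f<=6](R))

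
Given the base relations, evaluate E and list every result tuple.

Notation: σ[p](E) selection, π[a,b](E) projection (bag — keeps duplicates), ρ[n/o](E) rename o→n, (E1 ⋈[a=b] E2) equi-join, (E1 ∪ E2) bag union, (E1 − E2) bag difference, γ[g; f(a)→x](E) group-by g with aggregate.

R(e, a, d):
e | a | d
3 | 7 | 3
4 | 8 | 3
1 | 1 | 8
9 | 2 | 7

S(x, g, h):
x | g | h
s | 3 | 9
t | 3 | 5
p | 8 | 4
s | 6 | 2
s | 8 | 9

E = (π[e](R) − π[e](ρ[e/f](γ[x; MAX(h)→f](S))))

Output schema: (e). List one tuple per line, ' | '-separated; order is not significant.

Row counts bottom-up:
  R → 4
  π[e](R) → 4
  S → 5
  γ[x; MAX(h)→f](S) → 3
  ρ[e/f](γ[x; MAX(h)→f](S)) → 3
  π[e](ρ[e/f](γ[x; MAX(h)→f](S))) → 3
  (π[e](R) − π[e](ρ[e/f](γ[x; MAX(h)→f](S)))) → 2

== RESULT ==
e
1
3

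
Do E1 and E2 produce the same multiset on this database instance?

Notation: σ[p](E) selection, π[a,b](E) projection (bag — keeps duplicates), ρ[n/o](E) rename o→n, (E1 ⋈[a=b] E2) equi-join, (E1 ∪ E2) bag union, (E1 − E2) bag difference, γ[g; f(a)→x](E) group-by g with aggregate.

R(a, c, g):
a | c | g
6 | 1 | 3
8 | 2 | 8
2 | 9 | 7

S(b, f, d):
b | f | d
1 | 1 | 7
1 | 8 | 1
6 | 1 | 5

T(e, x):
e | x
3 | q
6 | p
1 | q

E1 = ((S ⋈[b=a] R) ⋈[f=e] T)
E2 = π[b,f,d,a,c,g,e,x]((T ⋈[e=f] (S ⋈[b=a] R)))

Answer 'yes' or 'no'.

E1 row counts bottom-up:
  S → 3
  R → 3
  (S ⋈[b=a] R) → 1
  T → 3
  ((S ⋈[b=a] R) ⋈[f=e] T) → 1
E2 row counts bottom-up:
  T → 3
  S → 3
  R → 3
  (S ⋈[b=a] R) → 1
  (T ⋈[e=f] (S ⋈[b=a] R)) → 1
  π[b,f,d,a,c,g,e,x]((T ⋈[e=f] (S ⋈[b=a] R))) → 1

E1 and E2 produce the same multiset:
b | f | d | a | c | g | e | x
6 | 1 | 5 | 6 | 1 | 3 | 1 | q

yes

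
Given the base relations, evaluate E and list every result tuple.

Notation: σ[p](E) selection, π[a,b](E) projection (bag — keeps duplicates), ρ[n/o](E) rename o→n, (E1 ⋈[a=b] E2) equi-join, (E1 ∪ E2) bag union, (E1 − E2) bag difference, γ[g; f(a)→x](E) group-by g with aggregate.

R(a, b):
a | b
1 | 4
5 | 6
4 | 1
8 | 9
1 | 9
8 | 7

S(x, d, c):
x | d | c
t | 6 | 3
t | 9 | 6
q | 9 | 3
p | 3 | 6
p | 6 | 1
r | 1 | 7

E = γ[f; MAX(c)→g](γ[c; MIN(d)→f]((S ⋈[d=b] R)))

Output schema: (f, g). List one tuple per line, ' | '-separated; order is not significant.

Stepwise |·|:
  S → 6
  R → 6
  (S ⋈[d=b] R) → 7
  γ[c; MIN(d)→f]((S ⋈[d=b] R)) → 4
  γ[f; MAX(c)→g](γ[c; MIN(d)→f]((S ⋈[d=b] R))) → 3

== RESULT ==
f | g
1 | 7
6 | 3
9 | 6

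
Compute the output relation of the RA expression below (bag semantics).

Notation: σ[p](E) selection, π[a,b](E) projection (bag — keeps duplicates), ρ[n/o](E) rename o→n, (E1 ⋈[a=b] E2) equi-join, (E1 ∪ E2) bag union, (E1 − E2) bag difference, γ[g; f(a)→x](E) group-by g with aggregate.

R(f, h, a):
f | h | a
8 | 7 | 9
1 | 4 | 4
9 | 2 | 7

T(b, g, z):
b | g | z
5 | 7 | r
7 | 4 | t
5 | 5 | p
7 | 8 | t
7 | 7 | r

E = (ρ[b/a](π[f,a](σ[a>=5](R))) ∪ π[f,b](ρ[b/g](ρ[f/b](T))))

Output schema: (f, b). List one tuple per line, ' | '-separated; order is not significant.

Stepwise |·|:
  R → 3
  σ[a>=5](R) → 2
  π[f,a](σ[a>=5](R)) → 2
  ρ[b/a](π[f,a](σ[a>=5](R))) → 2
  T → 5
  ρ[f/b](T) → 5
  ρ[b/g](ρ[f/b](T)) → 5
  π[f,b](ρ[b/g](ρ[f/b](T))) → 5
  (ρ[b/a](π[f,a](σ[a>=5](R))) ∪ π[f,b](ρ[b/g](ρ[f/b](T)))) → 7

== RESULT ==
f | b
5 | 5
5 | 7
7 | 4
7 | 7
7 | 8
8 | 9
9 | 7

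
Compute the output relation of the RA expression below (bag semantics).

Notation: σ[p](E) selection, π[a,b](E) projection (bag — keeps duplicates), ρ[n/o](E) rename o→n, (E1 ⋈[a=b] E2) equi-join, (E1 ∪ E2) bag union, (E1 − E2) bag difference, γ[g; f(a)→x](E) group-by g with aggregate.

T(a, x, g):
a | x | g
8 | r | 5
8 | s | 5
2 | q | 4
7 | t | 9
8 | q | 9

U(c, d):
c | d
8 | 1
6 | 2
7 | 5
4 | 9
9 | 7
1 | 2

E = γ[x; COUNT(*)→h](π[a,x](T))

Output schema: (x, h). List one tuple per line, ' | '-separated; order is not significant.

Row counts bottom-up:
  T → 5
  π[a,x](T) → 5
  γ[x; COUNT(*)→h](π[a,x](T)) → 4

== RESULT ==
x | h
q | 2
r | 1
s | 1
t | 1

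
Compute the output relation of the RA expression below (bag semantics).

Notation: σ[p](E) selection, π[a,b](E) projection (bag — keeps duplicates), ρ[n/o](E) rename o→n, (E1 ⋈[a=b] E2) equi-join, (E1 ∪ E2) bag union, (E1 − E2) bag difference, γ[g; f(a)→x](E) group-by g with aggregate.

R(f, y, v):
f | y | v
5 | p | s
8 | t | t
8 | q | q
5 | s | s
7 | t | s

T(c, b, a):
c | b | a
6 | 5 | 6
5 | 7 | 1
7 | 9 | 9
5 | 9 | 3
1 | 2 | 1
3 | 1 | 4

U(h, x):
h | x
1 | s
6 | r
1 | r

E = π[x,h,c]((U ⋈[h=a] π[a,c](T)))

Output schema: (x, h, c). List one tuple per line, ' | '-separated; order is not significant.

Row counts bottom-up:
  U → 3
  T → 6
  π[a,c](T) → 6
  (U ⋈[h=a] π[a,c](T)) → 5
  π[x,h,c]((U ⋈[h=a] π[a,c](T))) → 5

== RESULT ==
x | h | c
r | 1 | 1
r | 1 | 5
r | 6 | 6
s | 1 | 1
s | 1 | 5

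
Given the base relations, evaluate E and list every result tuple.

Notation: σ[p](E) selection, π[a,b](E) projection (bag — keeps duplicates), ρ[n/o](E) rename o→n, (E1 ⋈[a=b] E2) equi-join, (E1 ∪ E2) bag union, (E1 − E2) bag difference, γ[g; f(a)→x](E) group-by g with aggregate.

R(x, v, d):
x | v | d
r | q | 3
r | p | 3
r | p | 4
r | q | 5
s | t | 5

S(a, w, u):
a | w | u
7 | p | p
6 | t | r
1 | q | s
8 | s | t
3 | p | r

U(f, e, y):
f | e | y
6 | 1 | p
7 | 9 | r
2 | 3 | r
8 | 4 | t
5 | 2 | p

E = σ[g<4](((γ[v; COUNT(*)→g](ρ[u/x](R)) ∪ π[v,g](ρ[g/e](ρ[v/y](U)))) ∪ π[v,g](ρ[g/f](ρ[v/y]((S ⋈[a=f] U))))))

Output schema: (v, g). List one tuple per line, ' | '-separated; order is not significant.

Row counts bottom-up:
  R → 5
  ρ[u/x](R) → 5
  γ[v; COUNT(*)→g](ρ[u/x](R)) → 3
  U → 5
  ρ[v/y](U) → 5
  ρ[g/e](ρ[v/y](U)) → 5
  π[v,g](ρ[g/e](ρ[v/y](U))) → 5
  (γ[v; COUNT(*)→g](ρ[u/x](R)) ∪ π[v,g](ρ[g/e](ρ[v/y](U)))) → 8
  S → 5
  U → 5
  (S ⋈[a=f] U) → 3
  ρ[v/y]((S ⋈[a=f] U)) → 3
  ρ[g/f](ρ[v/y]((S ⋈[a=f] U))) → 3
  π[v,g](ρ[g/f](ρ[v/y]((S ⋈[a=f] U)))) → 3
  ((γ[v; COUNT(*)→g](ρ[u/x](R)) ∪ π[v,g](ρ[g/e](ρ[v/y](U)))) ∪ π[v,g](ρ[g/f](ρ[v/y]((S ⋈[a=f] U))))) → 11
  σ[g<4](((γ[v; COUNT(*)→g](ρ[u/x](R)) ∪ π[v,g](ρ[g/e](ρ[v/y](U)))) ∪ π[v,g](ρ[g/f](ρ[v/y]((S ⋈[a=f] U)))))) → 6

== RESULT ==
v | g
p | 1
p | 2
p | 2
q | 2
r | 3
t | 1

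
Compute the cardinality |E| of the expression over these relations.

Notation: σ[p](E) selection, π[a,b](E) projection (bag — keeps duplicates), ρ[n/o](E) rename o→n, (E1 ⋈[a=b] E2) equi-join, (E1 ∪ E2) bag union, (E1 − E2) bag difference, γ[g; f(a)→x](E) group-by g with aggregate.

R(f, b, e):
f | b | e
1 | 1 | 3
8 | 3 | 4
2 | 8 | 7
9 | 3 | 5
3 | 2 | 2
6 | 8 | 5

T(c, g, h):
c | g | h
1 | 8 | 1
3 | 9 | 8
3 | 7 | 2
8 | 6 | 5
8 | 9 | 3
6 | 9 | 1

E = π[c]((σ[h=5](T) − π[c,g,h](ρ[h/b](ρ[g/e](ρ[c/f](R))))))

Per-node cardinality:
  T → 6
  σ[h=5](T) → 1
  R → 6
  ρ[c/f](R) → 6
  ρ[g/e](ρ[c/f](R)) → 6
  ρ[h/b](ρ[g/e](ρ[c/f](R))) → 6
  π[c,g,h](ρ[h/b](ρ[g/e](ρ[c/f](R)))) → 6
  (σ[h=5](T) − π[c,g,h](ρ[h/b](ρ[g/e](ρ[c/f](R))))) → 1
  π[c]((σ[h=5](T) − π[c,g,h](ρ[h/b](ρ[g/e](ρ[c/f](R)))))) → 1

|E| = 1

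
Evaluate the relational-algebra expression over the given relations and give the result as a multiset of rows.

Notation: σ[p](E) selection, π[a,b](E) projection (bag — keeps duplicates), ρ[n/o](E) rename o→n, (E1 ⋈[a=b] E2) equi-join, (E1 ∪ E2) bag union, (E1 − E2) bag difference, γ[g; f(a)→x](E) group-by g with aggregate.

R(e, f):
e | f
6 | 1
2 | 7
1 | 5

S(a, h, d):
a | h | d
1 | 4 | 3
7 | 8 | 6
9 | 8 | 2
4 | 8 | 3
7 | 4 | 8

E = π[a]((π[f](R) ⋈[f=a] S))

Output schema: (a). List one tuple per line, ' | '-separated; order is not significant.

Stepwise |·|:
  R → 3
  π[f](R) → 3
  S → 5
  (π[f](R) ⋈[f=a] S) → 3
  π[a]((π[f](R) ⋈[f=a] S)) → 3

== RESULT ==
a
1
7
7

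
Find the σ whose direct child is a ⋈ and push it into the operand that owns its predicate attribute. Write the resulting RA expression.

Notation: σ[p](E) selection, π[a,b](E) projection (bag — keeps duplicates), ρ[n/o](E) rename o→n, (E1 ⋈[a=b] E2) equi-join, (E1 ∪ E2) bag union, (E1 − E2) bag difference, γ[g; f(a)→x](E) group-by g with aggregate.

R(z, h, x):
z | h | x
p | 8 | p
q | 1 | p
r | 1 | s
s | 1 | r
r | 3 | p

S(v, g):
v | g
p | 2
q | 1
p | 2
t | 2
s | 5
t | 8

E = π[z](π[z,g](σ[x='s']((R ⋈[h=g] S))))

σ filters on x, owned by the left side.
E' = π[z](π[z,g]((σ[x='s'](R) ⋈[h=g] S)))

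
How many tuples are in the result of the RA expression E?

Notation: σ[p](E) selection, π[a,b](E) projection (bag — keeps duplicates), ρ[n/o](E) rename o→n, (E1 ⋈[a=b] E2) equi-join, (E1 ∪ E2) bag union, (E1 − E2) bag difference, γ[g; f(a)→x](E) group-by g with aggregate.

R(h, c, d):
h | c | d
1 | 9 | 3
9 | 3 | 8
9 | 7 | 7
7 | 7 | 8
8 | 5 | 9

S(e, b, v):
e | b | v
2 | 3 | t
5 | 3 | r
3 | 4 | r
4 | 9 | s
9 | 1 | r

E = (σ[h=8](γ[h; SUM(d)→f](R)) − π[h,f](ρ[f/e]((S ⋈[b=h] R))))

Per-node cardinality:
  R → 5
  γ[h; SUM(d)→f](R) → 4
  σ[h=8](γ[h; SUM(d)→f](R)) → 1
  S → 5
  R → 5
  (S ⋈[b=h] R) → 3
  ρ[f/e]((S ⋈[b=h] R)) → 3
  π[h,f](ρ[f/e]((S ⋈[b=h] R))) → 3
  (σ[h=8](γ[h; SUM(d)→f](R)) − π[h,f](ρ[f/e]((S ⋈[b=h] R)))) → 1

|E| = 1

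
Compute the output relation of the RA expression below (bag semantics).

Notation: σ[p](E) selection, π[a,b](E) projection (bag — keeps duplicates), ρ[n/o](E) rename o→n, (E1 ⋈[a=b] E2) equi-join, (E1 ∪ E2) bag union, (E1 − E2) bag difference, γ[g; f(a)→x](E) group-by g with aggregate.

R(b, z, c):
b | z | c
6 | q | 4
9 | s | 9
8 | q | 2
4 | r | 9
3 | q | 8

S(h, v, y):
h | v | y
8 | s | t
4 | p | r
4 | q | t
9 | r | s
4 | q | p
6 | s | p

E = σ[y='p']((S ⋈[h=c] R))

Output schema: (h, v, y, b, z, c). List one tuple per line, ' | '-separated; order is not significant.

Per-node cardinality:
  S → 6
  R → 5
  (S ⋈[h=c] R) → 6
  σ[y='p']((S ⋈[h=c] R)) → 1

== RESULT ==
h | v | y | b | z | c
4 | q | p | 6 | q | 4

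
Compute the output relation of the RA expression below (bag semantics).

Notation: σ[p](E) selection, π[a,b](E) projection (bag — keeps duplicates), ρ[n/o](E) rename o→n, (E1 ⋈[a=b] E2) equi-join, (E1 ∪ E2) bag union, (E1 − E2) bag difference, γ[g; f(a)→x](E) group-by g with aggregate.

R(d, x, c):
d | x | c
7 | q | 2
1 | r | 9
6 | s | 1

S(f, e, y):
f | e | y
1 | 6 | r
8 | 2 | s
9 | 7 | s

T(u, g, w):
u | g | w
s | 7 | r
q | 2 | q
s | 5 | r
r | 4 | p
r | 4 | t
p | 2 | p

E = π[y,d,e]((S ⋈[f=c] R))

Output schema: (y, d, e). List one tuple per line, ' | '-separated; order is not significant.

Row counts bottom-up:
  S → 3
  R → 3
  (S ⋈[f=c] R) → 2
  π[y,d,e]((S ⋈[f=c] R)) → 2

== RESULT ==
y | d | e
r | 6 | 6
s | 1 | 7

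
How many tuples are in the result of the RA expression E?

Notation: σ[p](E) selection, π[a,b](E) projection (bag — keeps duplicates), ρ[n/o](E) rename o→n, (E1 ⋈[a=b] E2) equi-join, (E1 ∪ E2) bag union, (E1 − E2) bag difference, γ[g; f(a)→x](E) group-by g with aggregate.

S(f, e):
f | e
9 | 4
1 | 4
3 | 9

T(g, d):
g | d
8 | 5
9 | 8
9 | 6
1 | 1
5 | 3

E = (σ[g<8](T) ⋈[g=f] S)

Row counts bottom-up:
  T → 5
  σ[g<8](T) → 2
  S → 3
  (σ[g<8](T) ⋈[g=f] S) → 1

|E| = 1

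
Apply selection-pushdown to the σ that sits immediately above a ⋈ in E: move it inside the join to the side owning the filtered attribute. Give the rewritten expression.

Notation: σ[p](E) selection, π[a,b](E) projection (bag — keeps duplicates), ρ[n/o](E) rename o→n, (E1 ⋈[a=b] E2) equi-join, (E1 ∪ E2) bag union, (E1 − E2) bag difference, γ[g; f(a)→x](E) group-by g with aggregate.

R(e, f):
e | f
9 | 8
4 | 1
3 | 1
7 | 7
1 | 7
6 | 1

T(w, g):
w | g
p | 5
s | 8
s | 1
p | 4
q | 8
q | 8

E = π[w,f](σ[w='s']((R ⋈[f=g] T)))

σ filters on w, owned by the right side.
E' = π[w,f]((R ⋈[f=g] σ[w='s'](T)))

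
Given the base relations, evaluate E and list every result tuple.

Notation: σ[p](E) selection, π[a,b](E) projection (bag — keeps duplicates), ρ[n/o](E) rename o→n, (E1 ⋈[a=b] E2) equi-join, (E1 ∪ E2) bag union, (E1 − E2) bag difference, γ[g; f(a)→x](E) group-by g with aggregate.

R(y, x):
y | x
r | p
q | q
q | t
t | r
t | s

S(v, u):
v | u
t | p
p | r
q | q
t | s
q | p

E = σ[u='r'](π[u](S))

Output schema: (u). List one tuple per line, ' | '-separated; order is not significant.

Stepwise |·|:
  S → 5
  π[u](S) → 5
  σ[u='r'](π[u](S)) → 1

== RESULT ==
u
r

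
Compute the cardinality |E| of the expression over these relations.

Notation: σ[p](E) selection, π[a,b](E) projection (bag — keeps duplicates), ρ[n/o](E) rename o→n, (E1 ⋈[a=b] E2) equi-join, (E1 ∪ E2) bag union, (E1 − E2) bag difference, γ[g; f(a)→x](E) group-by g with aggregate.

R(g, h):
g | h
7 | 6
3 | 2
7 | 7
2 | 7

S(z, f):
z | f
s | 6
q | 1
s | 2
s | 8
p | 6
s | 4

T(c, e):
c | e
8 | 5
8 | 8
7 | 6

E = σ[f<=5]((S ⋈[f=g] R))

Row counts bottom-up:
  S → 6
  R → 4
  (S ⋈[f=g] R) → 1
  σ[f<=5]((S ⋈[f=g] R)) → 1

|E| = 1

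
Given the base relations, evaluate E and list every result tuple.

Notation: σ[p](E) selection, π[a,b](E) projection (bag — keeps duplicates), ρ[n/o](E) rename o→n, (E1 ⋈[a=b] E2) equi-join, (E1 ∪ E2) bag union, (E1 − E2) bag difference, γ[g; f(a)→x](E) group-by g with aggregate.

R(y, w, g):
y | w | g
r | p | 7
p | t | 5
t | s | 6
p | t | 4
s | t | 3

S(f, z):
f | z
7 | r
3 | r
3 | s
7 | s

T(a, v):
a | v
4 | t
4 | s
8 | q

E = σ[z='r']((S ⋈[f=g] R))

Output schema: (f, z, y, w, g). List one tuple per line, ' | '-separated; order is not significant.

Row counts bottom-up:
  S → 4
  R → 5
  (S ⋈[f=g] R) → 4
  σ[z='r']((S ⋈[f=g] R)) → 2

== RESULT ==
f | z | y | w | g
3 | r | s | t | 3
7 | r | r | p | 7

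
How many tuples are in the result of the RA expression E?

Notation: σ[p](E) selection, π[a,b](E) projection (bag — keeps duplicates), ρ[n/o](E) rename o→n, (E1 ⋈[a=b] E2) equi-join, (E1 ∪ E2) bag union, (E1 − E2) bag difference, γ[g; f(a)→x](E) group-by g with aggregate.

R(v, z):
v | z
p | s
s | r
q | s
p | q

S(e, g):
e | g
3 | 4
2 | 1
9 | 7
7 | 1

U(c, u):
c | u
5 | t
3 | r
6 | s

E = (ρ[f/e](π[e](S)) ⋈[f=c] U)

Per-node cardinality:
  S → 4
  π[e](S) → 4
  ρ[f/e](π[e](S)) → 4
  U → 3
  (ρ[f/e](π[e](S)) ⋈[f=c] U) → 1

|E| = 1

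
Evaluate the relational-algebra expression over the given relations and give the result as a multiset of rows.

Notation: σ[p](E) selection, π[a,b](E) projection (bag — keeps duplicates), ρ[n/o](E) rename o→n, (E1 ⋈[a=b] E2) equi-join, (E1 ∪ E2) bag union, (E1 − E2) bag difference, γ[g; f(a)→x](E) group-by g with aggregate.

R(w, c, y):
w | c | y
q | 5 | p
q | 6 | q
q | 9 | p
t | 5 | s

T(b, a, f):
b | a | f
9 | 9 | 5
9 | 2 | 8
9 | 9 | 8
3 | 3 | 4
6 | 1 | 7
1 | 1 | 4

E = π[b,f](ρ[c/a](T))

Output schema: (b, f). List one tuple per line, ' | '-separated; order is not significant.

Stepwise |·|:
  T → 6
  ρ[c/a](T) → 6
  π[b,f](ρ[c/a](T)) → 6

== RESULT ==
b | f
1 | 4
3 | 4
6 | 7
9 | 5
9 | 8
9 | 8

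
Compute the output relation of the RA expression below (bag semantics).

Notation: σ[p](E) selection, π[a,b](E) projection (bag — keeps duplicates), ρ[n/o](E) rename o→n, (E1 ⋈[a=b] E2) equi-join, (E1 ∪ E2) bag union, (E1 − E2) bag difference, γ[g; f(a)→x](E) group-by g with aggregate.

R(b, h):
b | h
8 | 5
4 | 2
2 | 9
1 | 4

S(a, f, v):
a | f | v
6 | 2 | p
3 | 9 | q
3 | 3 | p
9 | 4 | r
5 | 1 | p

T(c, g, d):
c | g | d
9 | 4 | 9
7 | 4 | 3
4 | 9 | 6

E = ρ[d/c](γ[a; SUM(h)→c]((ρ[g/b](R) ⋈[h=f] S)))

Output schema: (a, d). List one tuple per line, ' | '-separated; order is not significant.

Stepwise |·|:
  R → 4
  ρ[g/b](R) → 4
  S → 5
  (ρ[g/b](R) ⋈[h=f] S) → 3
  γ[a; SUM(h)→c]((ρ[g/b](R) ⋈[h=f] S)) → 3
  ρ[d/c](γ[a; SUM(h)→c]((ρ[g/b](R) ⋈[h=f] S))) → 3

== RESULT ==
a | d
3 | 9
6 | 2
9 | 4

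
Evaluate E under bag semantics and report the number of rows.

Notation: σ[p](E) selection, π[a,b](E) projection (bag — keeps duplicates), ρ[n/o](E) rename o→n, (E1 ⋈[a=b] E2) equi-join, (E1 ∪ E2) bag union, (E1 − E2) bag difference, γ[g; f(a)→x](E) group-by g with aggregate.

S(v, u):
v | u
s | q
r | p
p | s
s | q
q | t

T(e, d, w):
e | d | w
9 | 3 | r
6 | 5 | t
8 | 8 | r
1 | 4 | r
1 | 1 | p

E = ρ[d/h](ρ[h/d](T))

Stepwise |·|:
  T → 5
  ρ[h/d](T) → 5
  ρ[d/h](ρ[h/d](T)) → 5

|E| = 5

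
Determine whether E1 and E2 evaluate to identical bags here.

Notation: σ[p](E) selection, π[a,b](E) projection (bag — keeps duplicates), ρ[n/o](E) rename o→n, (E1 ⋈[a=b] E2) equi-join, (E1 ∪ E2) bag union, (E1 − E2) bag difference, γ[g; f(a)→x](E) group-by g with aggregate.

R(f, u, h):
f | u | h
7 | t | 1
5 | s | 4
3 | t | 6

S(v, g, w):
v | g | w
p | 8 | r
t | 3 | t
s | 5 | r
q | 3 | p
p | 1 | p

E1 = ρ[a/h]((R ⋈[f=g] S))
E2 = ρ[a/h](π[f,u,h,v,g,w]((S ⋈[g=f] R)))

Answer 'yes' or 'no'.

E1 per-node cardinality:
  R → 3
  S → 5
  (R ⋈[f=g] S) → 3
  ρ[a/h]((R ⋈[f=g] S)) → 3
E2 per-node cardinality:
  S → 5
  R → 3
  (S ⋈[g=f] R) → 3
  π[f,u,h,v,g,w]((S ⋈[g=f] R)) → 3
  ρ[a/h](π[f,u,h,v,g,w]((S ⋈[g=f] R))) → 3

E1 and E2 produce the same multiset:
f | u | a | v | g | w
3 | t | 6 | q | 3 | p
3 | t | 6 | t | 3 | t
5 | s | 4 | s | 5 | r

yes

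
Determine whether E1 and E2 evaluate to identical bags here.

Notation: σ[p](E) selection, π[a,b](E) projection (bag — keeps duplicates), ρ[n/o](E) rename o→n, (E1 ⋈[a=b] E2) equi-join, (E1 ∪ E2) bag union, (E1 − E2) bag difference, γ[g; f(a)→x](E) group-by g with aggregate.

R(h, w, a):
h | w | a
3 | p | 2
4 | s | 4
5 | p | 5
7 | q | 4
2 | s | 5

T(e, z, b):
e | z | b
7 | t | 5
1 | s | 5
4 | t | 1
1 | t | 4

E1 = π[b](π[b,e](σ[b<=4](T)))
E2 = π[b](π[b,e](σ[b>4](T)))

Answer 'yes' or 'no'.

E1 stepwise |·|:
  T → 4
  σ[b<=4](T) → 2
  π[b,e](σ[b<=4](T)) → 2
  π[b](π[b,e](σ[b<=4](T))) → 2
E2 stepwise |·|:
  T → 4
  σ[b>4](T) → 2
  π[b,e](σ[b>4](T)) → 2
  π[b](π[b,e](σ[b>4](T))) → 2

E1 result:
b
1
4
E2 result:
b
5
5
Witness: (1,) appears 1× in E1 but 0× in E2.

no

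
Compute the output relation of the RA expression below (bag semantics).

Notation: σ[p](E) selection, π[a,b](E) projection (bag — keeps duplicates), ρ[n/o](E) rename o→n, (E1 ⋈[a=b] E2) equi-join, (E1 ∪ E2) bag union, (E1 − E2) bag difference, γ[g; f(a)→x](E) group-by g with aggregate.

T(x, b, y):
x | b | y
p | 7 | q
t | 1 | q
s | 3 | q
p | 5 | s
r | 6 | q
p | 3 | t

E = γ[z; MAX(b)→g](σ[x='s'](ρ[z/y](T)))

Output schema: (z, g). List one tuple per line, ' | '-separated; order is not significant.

Stepwise |·|:
  T → 6
  ρ[z/y](T) → 6
  σ[x='s'](ρ[z/y](T)) → 1
  γ[z; MAX(b)→g](σ[x='s'](ρ[z/y](T))) → 1

== RESULT ==
z | g
q | 3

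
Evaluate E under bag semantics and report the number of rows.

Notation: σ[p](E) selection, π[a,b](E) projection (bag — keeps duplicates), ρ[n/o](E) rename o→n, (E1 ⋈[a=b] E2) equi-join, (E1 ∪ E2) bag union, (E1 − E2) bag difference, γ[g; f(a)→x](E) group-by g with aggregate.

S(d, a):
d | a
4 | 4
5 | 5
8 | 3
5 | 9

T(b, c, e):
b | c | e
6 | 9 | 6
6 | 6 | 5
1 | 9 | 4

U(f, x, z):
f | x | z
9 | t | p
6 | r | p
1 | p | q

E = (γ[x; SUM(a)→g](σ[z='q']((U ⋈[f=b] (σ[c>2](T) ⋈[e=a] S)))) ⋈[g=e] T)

Subexpression sizes:
  U → 3
  T → 3
  σ[c>2](T) → 3
  S → 4
  (σ[c>2](T) ⋈[e=a] S) → 2
  (U ⋈[f=b] (σ[c>2](T) ⋈[e=a] S)) → 2
  σ[z='q']((U ⋈[f=b] (σ[c>2](T) ⋈[e=a] S))) → 1
  γ[x; SUM(a)→g](σ[z='q']((U ⋈[f=b] (σ[c>2](T) ⋈[e=a] S)))) → 1
  T → 3
  (γ[x; SUM(a)→g](σ[z='q']((U ⋈[f=b] (σ[c>2](T) ⋈[e=a] S)))) ⋈[g=e] T) → 1

|E| = 1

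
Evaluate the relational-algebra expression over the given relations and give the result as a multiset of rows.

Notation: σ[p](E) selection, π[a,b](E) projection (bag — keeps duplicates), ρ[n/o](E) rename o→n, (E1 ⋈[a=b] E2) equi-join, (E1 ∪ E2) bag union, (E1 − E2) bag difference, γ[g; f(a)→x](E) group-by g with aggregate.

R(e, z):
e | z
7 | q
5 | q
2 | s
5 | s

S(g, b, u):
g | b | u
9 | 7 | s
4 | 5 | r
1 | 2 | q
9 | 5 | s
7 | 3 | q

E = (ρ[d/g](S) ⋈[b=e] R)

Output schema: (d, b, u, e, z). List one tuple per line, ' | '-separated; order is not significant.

Per-node cardinality:
  S → 5
  ρ[d/g](S) → 5
  R → 4
  (ρ[d/g](S) ⋈[b=e] R) → 6

== RESULT ==
d | b | u | e | z
1 | 2 | q | 2 | s
4 | 5 | r | 5 | q
4 | 5 | r | 5 | s
9 | 5 | s | 5 | q
9 | 5 | s | 5 | s
9 | 7 | s | 7 | q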